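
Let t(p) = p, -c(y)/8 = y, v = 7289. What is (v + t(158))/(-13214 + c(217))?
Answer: -7447/14950 ≈ -0.49813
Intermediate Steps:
c(y) = -8*y
(v + t(158))/(-13214 + c(217)) = (7289 + 158)/(-13214 - 8*217) = 7447/(-13214 - 1736) = 7447/(-14950) = 7447*(-1/14950) = -7447/14950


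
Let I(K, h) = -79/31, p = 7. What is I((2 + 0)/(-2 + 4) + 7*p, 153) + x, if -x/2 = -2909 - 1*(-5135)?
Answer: -138091/31 ≈ -4454.5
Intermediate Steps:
x = -4452 (x = -2*(-2909 - 1*(-5135)) = -2*(-2909 + 5135) = -2*2226 = -4452)
I(K, h) = -79/31 (I(K, h) = -79*1/31 = -79/31)
I((2 + 0)/(-2 + 4) + 7*p, 153) + x = -79/31 - 4452 = -138091/31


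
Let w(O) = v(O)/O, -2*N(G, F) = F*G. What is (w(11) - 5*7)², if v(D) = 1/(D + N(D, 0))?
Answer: 17926756/14641 ≈ 1224.4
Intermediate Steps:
N(G, F) = -F*G/2
v(D) = 1/D (v(D) = 1/(D - ½*0*D) = 1/(D + 0) = 1/D)
w(O) = O⁻² (w(O) = 1/(O*O) = O⁻²)
(w(11) - 5*7)² = (11⁻² - 5*7)² = (1/121 - 35)² = (-4234/121)² = 17926756/14641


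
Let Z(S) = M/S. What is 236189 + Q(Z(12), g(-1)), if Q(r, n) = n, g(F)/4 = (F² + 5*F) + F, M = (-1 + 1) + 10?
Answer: 236169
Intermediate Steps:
M = 10 (M = 0 + 10 = 10)
g(F) = 4*F² + 24*F (g(F) = 4*((F² + 5*F) + F) = 4*(F² + 6*F) = 4*F² + 24*F)
Z(S) = 10/S
236189 + Q(Z(12), g(-1)) = 236189 + 4*(-1)*(6 - 1) = 236189 + 4*(-1)*5 = 236189 - 20 = 236169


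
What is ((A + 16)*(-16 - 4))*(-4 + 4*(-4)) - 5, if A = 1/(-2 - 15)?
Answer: 108315/17 ≈ 6371.5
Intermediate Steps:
A = -1/17 (A = 1/(-17) = -1/17 ≈ -0.058824)
((A + 16)*(-16 - 4))*(-4 + 4*(-4)) - 5 = ((-1/17 + 16)*(-16 - 4))*(-4 + 4*(-4)) - 5 = ((271/17)*(-20))*(-4 - 16) - 5 = -5420/17*(-20) - 5 = 108400/17 - 5 = 108315/17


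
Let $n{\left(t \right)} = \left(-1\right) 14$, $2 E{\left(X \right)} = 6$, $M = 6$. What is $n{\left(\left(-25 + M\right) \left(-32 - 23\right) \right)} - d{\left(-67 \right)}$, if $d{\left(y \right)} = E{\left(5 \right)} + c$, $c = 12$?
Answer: $-29$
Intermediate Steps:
$E{\left(X \right)} = 3$ ($E{\left(X \right)} = \frac{1}{2} \cdot 6 = 3$)
$n{\left(t \right)} = -14$
$d{\left(y \right)} = 15$ ($d{\left(y \right)} = 3 + 12 = 15$)
$n{\left(\left(-25 + M\right) \left(-32 - 23\right) \right)} - d{\left(-67 \right)} = -14 - 15 = -29$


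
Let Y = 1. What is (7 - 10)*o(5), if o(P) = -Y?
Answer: 3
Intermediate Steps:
o(P) = -1 (o(P) = -1*1 = -1)
(7 - 10)*o(5) = (7 - 10)*(-1) = -3*(-1) = 3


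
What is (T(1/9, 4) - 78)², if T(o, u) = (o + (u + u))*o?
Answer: 39000025/6561 ≈ 5944.2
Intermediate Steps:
T(o, u) = o*(o + 2*u) (T(o, u) = (o + 2*u)*o = o*(o + 2*u))
(T(1/9, 4) - 78)² = ((1/9 + 2*4)/9 - 78)² = ((⅑ + 8)/9 - 78)² = ((⅑)*(73/9) - 78)² = (73/81 - 78)² = (-6245/81)² = 39000025/6561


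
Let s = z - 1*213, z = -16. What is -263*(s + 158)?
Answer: 18673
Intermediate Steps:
s = -229 (s = -16 - 1*213 = -16 - 213 = -229)
-263*(s + 158) = -263*(-229 + 158) = -263*(-71) = 18673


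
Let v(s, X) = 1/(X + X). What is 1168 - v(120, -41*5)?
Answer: 478881/410 ≈ 1168.0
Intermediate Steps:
v(s, X) = 1/(2*X)
1168 - v(120, -41*5) = 1168 - 1/(2*((-41*5))) = 1168 - 1/(2*(-205)) = 1168 - (-1)/(2*205) = 1168 - 1*(-1/410) = 1168 + 1/410 = 478881/410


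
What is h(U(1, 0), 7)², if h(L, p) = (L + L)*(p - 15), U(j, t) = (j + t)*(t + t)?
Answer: 0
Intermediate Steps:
U(j, t) = 2*t*(j + t) (U(j, t) = (j + t)*(2*t) = 2*t*(j + t))
h(L, p) = 2*L*(-15 + p) (h(L, p) = (2*L)*(-15 + p) = 2*L*(-15 + p))
h(U(1, 0), 7)² = (2*(2*0*(1 + 0))*(-15 + 7))² = (2*(2*0*1)*(-8))² = (2*0*(-8))² = 0² = 0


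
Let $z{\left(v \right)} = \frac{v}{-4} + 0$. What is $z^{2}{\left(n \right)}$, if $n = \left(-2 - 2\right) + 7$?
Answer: $\frac{9}{16} \approx 0.5625$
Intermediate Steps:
$n = 3$ ($n = -4 + 7 = 3$)
$z{\left(v \right)} = - \frac{v}{4}$ ($z{\left(v \right)} = v \left(- \frac{1}{4}\right) + 0 = - \frac{v}{4} + 0 = - \frac{v}{4}$)
$z^{2}{\left(n \right)} = \left(\left(- \frac{1}{4}\right) 3\right)^{2} = \left(- \frac{3}{4}\right)^{2} = \frac{9}{16}$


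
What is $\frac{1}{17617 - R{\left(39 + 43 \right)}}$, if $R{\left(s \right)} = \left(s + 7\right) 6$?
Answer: $\frac{1}{17083} \approx 5.8538 \cdot 10^{-5}$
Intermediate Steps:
$R{\left(s \right)} = 42 + 6 s$ ($R{\left(s \right)} = \left(7 + s\right) 6 = 42 + 6 s$)
$\frac{1}{17617 - R{\left(39 + 43 \right)}} = \frac{1}{17617 - \left(42 + 6 \left(39 + 43\right)\right)} = \frac{1}{17617 - \left(42 + 6 \cdot 82\right)} = \frac{1}{17617 - \left(42 + 492\right)} = \frac{1}{17617 - 534} = \frac{1}{17083}$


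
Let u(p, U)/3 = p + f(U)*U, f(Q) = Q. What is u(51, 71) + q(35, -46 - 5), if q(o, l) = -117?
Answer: 15159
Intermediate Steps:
u(p, U) = 3*p + 3*U² (u(p, U) = 3*(p + U*U) = 3*(p + U²) = 3*p + 3*U²)
u(51, 71) + q(35, -46 - 5) = (3*51 + 3*71²) - 117 = (153 + 3*5041) - 117 = (153 + 15123) - 117 = 15276 - 117 = 15159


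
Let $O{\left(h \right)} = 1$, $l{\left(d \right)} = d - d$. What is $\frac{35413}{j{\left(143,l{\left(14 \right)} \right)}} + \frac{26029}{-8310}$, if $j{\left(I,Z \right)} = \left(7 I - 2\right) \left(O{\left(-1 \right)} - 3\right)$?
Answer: $- \frac{28857331}{1383615} \approx -20.856$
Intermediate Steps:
$l{\left(d \right)} = 0$
$j{\left(I,Z \right)} = 4 - 14 I$ ($j{\left(I,Z \right)} = \left(7 I - 2\right) \left(1 - 3\right) = \left(-2 + 7 I\right) \left(-2\right) = 4 - 14 I$)
$\frac{35413}{j{\left(143,l{\left(14 \right)} \right)}} + \frac{26029}{-8310} = \frac{35413}{4 - 2002} + \frac{26029}{-8310} = \frac{35413}{4 - 2002} + 26029 \left(- \frac{1}{8310}\right) = \frac{35413}{-1998} - \frac{26029}{8310} = 35413 \left(- \frac{1}{1998}\right) - \frac{26029}{8310} = - \frac{35413}{1998} - \frac{26029}{8310} = - \frac{28857331}{1383615}$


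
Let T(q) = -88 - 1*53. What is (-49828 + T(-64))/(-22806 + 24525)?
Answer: -49969/1719 ≈ -29.069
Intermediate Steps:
T(q) = -141 (T(q) = -88 - 53 = -141)
(-49828 + T(-64))/(-22806 + 24525) = (-49828 - 141)/(-22806 + 24525) = -49969/1719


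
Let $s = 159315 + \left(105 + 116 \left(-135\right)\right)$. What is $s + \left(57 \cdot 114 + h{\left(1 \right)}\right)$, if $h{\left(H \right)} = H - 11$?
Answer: $150248$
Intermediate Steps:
$s = 143760$ ($s = 159315 + \left(105 - 15660\right) = 159315 - 15555 = 143760$)
$h{\left(H \right)} = -11 + H$
$s + \left(57 \cdot 114 + h{\left(1 \right)}\right) = 143760 + \left(57 \cdot 114 + \left(-11 + 1\right)\right) = 143760 + \left(6498 - 10\right) = 143760 + 6488 = 150248$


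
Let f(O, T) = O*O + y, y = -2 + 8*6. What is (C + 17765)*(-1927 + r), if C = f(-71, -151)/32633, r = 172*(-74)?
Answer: -8495948015460/32633 ≈ -2.6035e+8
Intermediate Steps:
y = 46 (y = -2 + 48 = 46)
r = -12728
f(O, T) = 46 + O**2 (f(O, T) = O*O + 46 = O**2 + 46 = 46 + O**2)
C = 5087/32633 (C = (46 + (-71)**2)/32633 = (46 + 5041)*(1/32633) = 5087*(1/32633) = 5087/32633 ≈ 0.15589)
(C + 17765)*(-1927 + r) = (5087/32633 + 17765)*(-1927 - 12728) = (579730332/32633)*(-14655) = -8495948015460/32633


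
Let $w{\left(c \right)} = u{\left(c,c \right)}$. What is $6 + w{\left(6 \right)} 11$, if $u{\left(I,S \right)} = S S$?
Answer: $402$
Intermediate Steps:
$u{\left(I,S \right)} = S^{2}$
$w{\left(c \right)} = c^{2}$
$6 + w{\left(6 \right)} 11 = 6 + 6^{2} \cdot 11 = 6 + 36 \cdot 11 = 6 + 396 = 402$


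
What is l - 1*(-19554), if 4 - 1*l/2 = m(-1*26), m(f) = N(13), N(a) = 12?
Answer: 19538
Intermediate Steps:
m(f) = 12
l = -16 (l = 8 - 2*12 = 8 - 24 = -16)
l - 1*(-19554) = -16 - 1*(-19554) = -16 + 19554 = 19538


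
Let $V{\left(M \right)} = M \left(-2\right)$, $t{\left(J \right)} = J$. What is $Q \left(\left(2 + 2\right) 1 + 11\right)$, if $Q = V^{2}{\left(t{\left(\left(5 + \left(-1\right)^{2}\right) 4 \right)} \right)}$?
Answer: $34560$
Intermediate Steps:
$V{\left(M \right)} = - 2 M$
$Q = 2304$ ($Q = \left(- 2 \left(5 + \left(-1\right)^{2}\right) 4\right)^{2} = \left(- 2 \left(5 + 1\right) 4\right)^{2} = \left(- 2 \cdot 6 \cdot 4\right)^{2} = \left(\left(-2\right) 24\right)^{2} = \left(-48\right)^{2} = 2304$)
$Q \left(\left(2 + 2\right) 1 + 11\right) = 2304 \left(\left(2 + 2\right) 1 + 11\right) = 2304 \left(4 \cdot 1 + 11\right) = 2304 \left(4 + 11\right) = 2304 \cdot 15 = 34560$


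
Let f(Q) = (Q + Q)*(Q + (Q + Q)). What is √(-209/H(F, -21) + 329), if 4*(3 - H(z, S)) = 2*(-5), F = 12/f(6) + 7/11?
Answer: √291 ≈ 17.059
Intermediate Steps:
f(Q) = 6*Q² (f(Q) = (2*Q)*(Q + 2*Q) = (2*Q)*(3*Q) = 6*Q²)
F = 137/198 (F = 12/((6*6²)) + 7/11 = 12/((6*36)) + 7*(1/11) = 12/216 + 7/11 = 12*(1/216) + 7/11 = 1/18 + 7/11 = 137/198 ≈ 0.69192)
H(z, S) = 11/2 (H(z, S) = 3 - (-5)/2 = 3 - ¼*(-10) = 3 + 5/2 = 11/2)
√(-209/H(F, -21) + 329) = √(-209/11/2 + 329) = √(-209*2/11 + 329) = √(-38 + 329) = √291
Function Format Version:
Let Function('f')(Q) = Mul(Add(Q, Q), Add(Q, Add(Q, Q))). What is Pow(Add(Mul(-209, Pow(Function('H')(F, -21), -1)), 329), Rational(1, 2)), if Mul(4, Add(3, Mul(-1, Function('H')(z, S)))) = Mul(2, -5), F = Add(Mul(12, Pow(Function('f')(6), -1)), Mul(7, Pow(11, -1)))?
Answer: Pow(291, Rational(1, 2)) ≈ 17.059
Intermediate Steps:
Function('f')(Q) = Mul(6, Pow(Q, 2)) (Function('f')(Q) = Mul(Mul(2, Q), Add(Q, Mul(2, Q))) = Mul(Mul(2, Q), Mul(3, Q)) = Mul(6, Pow(Q, 2)))
F = Rational(137, 198) (F = Add(Mul(12, Pow(Mul(6, Pow(6, 2)), -1)), Mul(7, Pow(11, -1))) = Add(Mul(12, Pow(Mul(6, 36), -1)), Mul(7, Rational(1, 11))) = Add(Mul(12, Pow(216, -1)), Rational(7, 11)) = Add(Mul(12, Rational(1, 216)), Rational(7, 11)) = Add(Rational(1, 18), Rational(7, 11)) = Rational(137, 198) ≈ 0.69192)
Function('H')(z, S) = Rational(11, 2) (Function('H')(z, S) = Add(3, Mul(Rational(-1, 4), Mul(2, -5))) = Add(3, Mul(Rational(-1, 4), -10)) = Add(3, Rational(5, 2)) = Rational(11, 2))
Pow(Add(Mul(-209, Pow(Function('H')(F, -21), -1)), 329), Rational(1, 2)) = Pow(Add(Mul(-209, Pow(Rational(11, 2), -1)), 329), Rational(1, 2)) = Pow(Add(Mul(-209, Rational(2, 11)), 329), Rational(1, 2)) = Pow(Add(-38, 329), Rational(1, 2)) = Pow(291, Rational(1, 2))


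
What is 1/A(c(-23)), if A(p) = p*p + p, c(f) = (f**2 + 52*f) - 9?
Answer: 1/456300 ≈ 2.1915e-6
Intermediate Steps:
c(f) = -9 + f**2 + 52*f
A(p) = p + p**2 (A(p) = p**2 + p = p + p**2)
1/A(c(-23)) = 1/((-9 + (-23)**2 + 52*(-23))*(1 + (-9 + (-23)**2 + 52*(-23)))) = 1/((-9 + 529 - 1196)*(1 + (-9 + 529 - 1196))) = 1/(-676*(1 - 676)) = 1/(-676*(-675)) = 1/456300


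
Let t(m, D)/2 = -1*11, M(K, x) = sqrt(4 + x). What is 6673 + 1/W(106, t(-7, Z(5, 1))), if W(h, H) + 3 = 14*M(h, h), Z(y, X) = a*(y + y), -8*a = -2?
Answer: 143809826/21551 + 14*sqrt(110)/21551 ≈ 6673.0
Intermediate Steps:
a = 1/4 (a = -1/8*(-2) = 1/4 ≈ 0.25000)
Z(y, X) = y/2 (Z(y, X) = (y + y)/4 = (2*y)/4 = y/2)
t(m, D) = -22 (t(m, D) = 2*(-1*11) = 2*(-11) = -22)
W(h, H) = -3 + 14*sqrt(4 + h)
6673 + 1/W(106, t(-7, Z(5, 1))) = 6673 + 1/(-3 + 14*sqrt(4 + 106)) = 6673 + 1/(-3 + 14*sqrt(110))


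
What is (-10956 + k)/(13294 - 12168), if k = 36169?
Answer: 25213/1126 ≈ 22.392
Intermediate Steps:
(-10956 + k)/(13294 - 12168) = (-10956 + 36169)/(13294 - 12168) = 25213/1126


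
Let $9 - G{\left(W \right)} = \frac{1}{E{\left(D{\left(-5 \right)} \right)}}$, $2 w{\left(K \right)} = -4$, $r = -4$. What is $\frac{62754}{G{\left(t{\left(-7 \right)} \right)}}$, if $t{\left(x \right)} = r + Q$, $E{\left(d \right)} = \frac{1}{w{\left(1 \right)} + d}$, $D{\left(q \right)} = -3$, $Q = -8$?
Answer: $\frac{31377}{7} \approx 4482.4$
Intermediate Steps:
$w{\left(K \right)} = -2$ ($w{\left(K \right)} = \frac{1}{2} \left(-4\right) = -2$)
$E{\left(d \right)} = \frac{1}{-2 + d}$
$t{\left(x \right)} = -12$ ($t{\left(x \right)} = -4 - 8 = -12$)
$G{\left(W \right)} = 14$ ($G{\left(W \right)} = 9 - \frac{1}{\frac{1}{-2 - 3}} = 9 - \frac{1}{\frac{1}{-5}} = 9 - \frac{1}{- \frac{1}{5}} = 9 - -5 = 9 + 5 = 14$)
$\frac{62754}{G{\left(t{\left(-7 \right)} \right)}} = \frac{62754}{14} = 62754 \cdot \frac{1}{14} = \frac{31377}{7}$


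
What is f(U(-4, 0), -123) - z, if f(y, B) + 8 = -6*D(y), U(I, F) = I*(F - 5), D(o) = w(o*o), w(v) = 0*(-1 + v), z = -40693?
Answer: 40685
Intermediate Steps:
w(v) = 0
D(o) = 0
U(I, F) = I*(-5 + F)
f(y, B) = -8 (f(y, B) = -8 - 6*0 = -8 + 0 = -8)
f(U(-4, 0), -123) - z = -8 - 1*(-40693) = -8 + 40693 = 40685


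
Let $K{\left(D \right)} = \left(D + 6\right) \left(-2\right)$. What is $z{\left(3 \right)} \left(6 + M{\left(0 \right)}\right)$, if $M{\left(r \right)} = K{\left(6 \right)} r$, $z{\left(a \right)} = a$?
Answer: $18$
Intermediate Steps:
$K{\left(D \right)} = -12 - 2 D$ ($K{\left(D \right)} = \left(6 + D\right) \left(-2\right) = -12 - 2 D$)
$M{\left(r \right)} = - 24 r$ ($M{\left(r \right)} = \left(-12 - 12\right) r = - 24 r$)
$z{\left(3 \right)} \left(6 + M{\left(0 \right)}\right) = 3 \left(6 - 0\right) = 3 \left(6 + 0\right) = 3 \cdot 6 = 18$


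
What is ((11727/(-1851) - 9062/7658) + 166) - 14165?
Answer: -33090302695/2362493 ≈ -14007.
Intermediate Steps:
((11727/(-1851) - 9062/7658) + 166) - 14165 = ((11727*(-1/1851) - 9062*1/7658) + 166) - 14165 = ((-3909/617 - 4531/3829) + 166) - 14165 = (-17763188/2362493 + 166) - 14165 = 374410650/2362493 - 14165 = -33090302695/2362493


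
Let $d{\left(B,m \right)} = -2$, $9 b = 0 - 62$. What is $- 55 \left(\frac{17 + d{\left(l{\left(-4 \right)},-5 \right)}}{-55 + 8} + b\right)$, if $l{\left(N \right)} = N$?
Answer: $\frac{167695}{423} \approx 396.44$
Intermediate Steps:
$b = - \frac{62}{9}$ ($b = \frac{0 - 62}{9} = \frac{1}{9} \left(-62\right) = - \frac{62}{9} \approx -6.8889$)
$- 55 \left(\frac{17 + d{\left(l{\left(-4 \right)},-5 \right)}}{-55 + 8} + b\right) = - 55 \left(\frac{17 - 2}{-55 + 8} - \frac{62}{9}\right) = - 55 \left(\frac{15}{-47} - \frac{62}{9}\right) = - 55 \left(15 \left(- \frac{1}{47}\right) - \frac{62}{9}\right) = - 55 \left(- \frac{15}{47} - \frac{62}{9}\right) = \left(-55\right) \left(- \frac{3049}{423}\right) = \frac{167695}{423}$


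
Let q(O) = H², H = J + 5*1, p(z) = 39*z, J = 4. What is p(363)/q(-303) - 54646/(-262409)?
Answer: 413261171/2361681 ≈ 174.99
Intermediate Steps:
H = 9 (H = 4 + 5*1 = 4 + 5 = 9)
q(O) = 81 (q(O) = 9² = 81)
p(363)/q(-303) - 54646/(-262409) = (39*363)/81 - 54646/(-262409) = 14157*(1/81) - 54646*(-1/262409) = 1573/9 + 54646/262409 = 413261171/2361681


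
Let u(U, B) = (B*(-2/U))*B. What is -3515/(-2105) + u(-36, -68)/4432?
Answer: 3626827/2099106 ≈ 1.7278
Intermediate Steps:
u(U, B) = -2*B²/U (u(U, B) = (-2*B/U)*B = -2*B²/U)
-3515/(-2105) + u(-36, -68)/4432 = -3515/(-2105) - 2*(-68)²/(-36)/4432 = -3515*(-1/2105) - 2*4624*(-1/36)*(1/4432) = 703/421 + (2312/9)*(1/4432) = 703/421 + 289/4986 = 3626827/2099106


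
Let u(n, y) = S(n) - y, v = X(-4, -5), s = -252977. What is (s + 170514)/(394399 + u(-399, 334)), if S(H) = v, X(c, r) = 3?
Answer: -82463/394068 ≈ -0.20926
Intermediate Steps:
v = 3
S(H) = 3
u(n, y) = 3 - y
(s + 170514)/(394399 + u(-399, 334)) = (-252977 + 170514)/(394399 + (3 - 1*334)) = -82463/(394399 + (3 - 334)) = -82463/(394399 - 331) = -82463/394068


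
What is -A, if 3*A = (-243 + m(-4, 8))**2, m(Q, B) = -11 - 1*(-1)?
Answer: -64009/3 ≈ -21336.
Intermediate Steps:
m(Q, B) = -10 (m(Q, B) = -11 + 1 = -10)
A = 64009/3 (A = (-243 - 10)**2/3 = (1/3)*(-253)**2 = (1/3)*64009 = 64009/3 ≈ 21336.)
-A = -1*64009/3 = -64009/3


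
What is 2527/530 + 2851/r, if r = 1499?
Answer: 5299003/794470 ≈ 6.6699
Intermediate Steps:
2527/530 + 2851/r = 2527/530 + 2851/1499 = 5299003/794470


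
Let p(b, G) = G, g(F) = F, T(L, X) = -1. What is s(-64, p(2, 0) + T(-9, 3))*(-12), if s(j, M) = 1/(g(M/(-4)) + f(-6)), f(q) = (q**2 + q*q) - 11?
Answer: -48/245 ≈ -0.19592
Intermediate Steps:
f(q) = -11 + 2*q**2 (f(q) = (q**2 + q**2) - 11 = 2*q**2 - 11 = -11 + 2*q**2)
s(j, M) = 1/(61 - M/4) (s(j, M) = 1/(M/(-4) + (-11 + 2*(-6)**2)) = 1/(M*(-1/4) + (-11 + 2*36)) = 1/(-M/4 + (-11 + 72)) = 1/(-M/4 + 61) = 1/(61 - M/4))
s(-64, p(2, 0) + T(-9, 3))*(-12) = -4/(-244 + (0 - 1))*(-12) = -4/(-244 - 1)*(-12) = -4/(-245)*(-12) = -4*(-1/245)*(-12) = (4/245)*(-12) = -48/245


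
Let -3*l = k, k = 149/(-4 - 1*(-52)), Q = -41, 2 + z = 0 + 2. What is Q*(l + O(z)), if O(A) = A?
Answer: 6109/144 ≈ 42.424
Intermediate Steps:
z = 0 (z = -2 + (0 + 2) = -2 + 2 = 0)
k = 149/48 (k = 149/(-4 + 52) = 149/48 ≈ 3.1042)
l = -149/144 (l = -⅓*149/48 = -149/144 ≈ -1.0347)
Q*(l + O(z)) = -41*(-149/144 + 0) = -41*(-149/144) = 6109/144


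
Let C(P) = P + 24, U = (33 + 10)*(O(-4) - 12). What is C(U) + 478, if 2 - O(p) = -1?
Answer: 115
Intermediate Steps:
O(p) = 3 (O(p) = 2 - 1*(-1) = 2 + 1 = 3)
U = -387 (U = (33 + 10)*(3 - 12) = 43*(-9) = -387)
C(P) = 24 + P
C(U) + 478 = (24 - 387) + 478 = -363 + 478 = 115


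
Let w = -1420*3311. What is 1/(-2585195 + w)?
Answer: -1/7286815 ≈ -1.3723e-7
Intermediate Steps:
w = -4701620
1/(-2585195 + w) = 1/(-2585195 - 4701620) = 1/(-7286815) = -1/7286815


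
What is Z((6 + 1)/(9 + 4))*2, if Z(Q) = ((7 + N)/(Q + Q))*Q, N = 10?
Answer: 17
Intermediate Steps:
Z(Q) = 17/2 (Z(Q) = ((7 + 10)/(Q + Q))*Q = (17/((2*Q)))*Q = (17*(1/(2*Q)))*Q = (17/(2*Q))*Q = 17/2)
Z((6 + 1)/(9 + 4))*2 = (17/2)*2 = 17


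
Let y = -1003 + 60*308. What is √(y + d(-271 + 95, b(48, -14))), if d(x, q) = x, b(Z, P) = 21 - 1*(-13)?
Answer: √17301 ≈ 131.53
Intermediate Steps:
b(Z, P) = 34 (b(Z, P) = 21 + 13 = 34)
y = 17477 (y = -1003 + 18480 = 17477)
√(y + d(-271 + 95, b(48, -14))) = √(17477 + (-271 + 95)) = √(17477 - 176) = √17301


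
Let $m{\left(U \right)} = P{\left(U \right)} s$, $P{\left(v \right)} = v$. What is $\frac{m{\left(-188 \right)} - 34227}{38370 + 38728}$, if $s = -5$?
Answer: $- \frac{33287}{77098} \approx -0.43175$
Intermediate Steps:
$m{\left(U \right)} = - 5 U$ ($m{\left(U \right)} = U \left(-5\right) = - 5 U$)
$\frac{m{\left(-188 \right)} - 34227}{38370 + 38728} = \frac{\left(-5\right) \left(-188\right) - 34227}{38370 + 38728} = \frac{940 - 34227}{77098} = \left(-33287\right) \frac{1}{77098} = - \frac{33287}{77098}$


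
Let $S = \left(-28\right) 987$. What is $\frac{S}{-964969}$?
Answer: $\frac{27636}{964969} \approx 0.028639$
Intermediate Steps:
$S = -27636$
$\frac{S}{-964969} = - \frac{27636}{-964969} = \left(-27636\right) \left(- \frac{1}{964969}\right) = \frac{27636}{964969}$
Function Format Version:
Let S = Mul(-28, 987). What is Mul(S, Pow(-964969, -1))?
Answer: Rational(27636, 964969) ≈ 0.028639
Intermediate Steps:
S = -27636
Mul(S, Pow(-964969, -1)) = Mul(-27636, Pow(-964969, -1)) = Mul(-27636, Rational(-1, 964969)) = Rational(27636, 964969)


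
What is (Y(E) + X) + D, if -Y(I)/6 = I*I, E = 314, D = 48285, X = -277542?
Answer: -820833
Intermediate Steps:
Y(I) = -6*I² (Y(I) = -6*I*I = -6*I²)
(Y(E) + X) + D = (-6*314² - 277542) + 48285 = (-6*98596 - 277542) + 48285 = (-591576 - 277542) + 48285 = -869118 + 48285 = -820833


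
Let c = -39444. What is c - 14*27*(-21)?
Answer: -31506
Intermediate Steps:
c - 14*27*(-21) = -39444 - 14*27*(-21) = -39444 - 378*(-21) = -39444 + 7938 = -31506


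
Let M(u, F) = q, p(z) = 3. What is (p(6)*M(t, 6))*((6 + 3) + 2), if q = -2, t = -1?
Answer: -66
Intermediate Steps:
M(u, F) = -2
(p(6)*M(t, 6))*((6 + 3) + 2) = (3*(-2))*((6 + 3) + 2) = -6*(9 + 2) = -6*11 = -66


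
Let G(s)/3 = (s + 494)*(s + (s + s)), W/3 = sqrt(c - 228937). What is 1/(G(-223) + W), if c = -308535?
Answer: -60433/32869864873 - 8*I*sqrt(8398)/98609594619 ≈ -1.8386e-6 - 7.4346e-9*I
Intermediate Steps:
W = 24*I*sqrt(8398) (W = 3*sqrt(-308535 - 228937) = 3*sqrt(-537472) = 3*(8*I*sqrt(8398)) = 24*I*sqrt(8398) ≈ 2199.4*I)
G(s) = 9*s*(494 + s) (G(s) = 3*((s + 494)*(s + (s + s))) = 3*((494 + s)*(s + 2*s)) = 3*((494 + s)*(3*s)) = 3*(3*s*(494 + s)) = 9*s*(494 + s))
1/(G(-223) + W) = 1/(9*(-223)*(494 - 223) + 24*I*sqrt(8398)) = 1/(9*(-223)*271 + 24*I*sqrt(8398)) = 1/(-543897 + 24*I*sqrt(8398))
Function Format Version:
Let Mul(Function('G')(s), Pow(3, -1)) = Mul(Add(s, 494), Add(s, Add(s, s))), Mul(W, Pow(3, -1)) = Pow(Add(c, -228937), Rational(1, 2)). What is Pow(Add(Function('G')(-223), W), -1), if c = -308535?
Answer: Add(Rational(-60433, 32869864873), Mul(Rational(-8, 98609594619), I, Pow(8398, Rational(1, 2)))) ≈ Add(-1.8386e-6, Mul(-7.4346e-9, I))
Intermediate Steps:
W = Mul(24, I, Pow(8398, Rational(1, 2))) (W = Mul(3, Pow(Add(-308535, -228937), Rational(1, 2))) = Mul(3, Pow(-537472, Rational(1, 2))) = Mul(3, Mul(8, I, Pow(8398, Rational(1, 2)))) = Mul(24, I, Pow(8398, Rational(1, 2))) ≈ Mul(2199.4, I))
Function('G')(s) = Mul(9, s, Add(494, s)) (Function('G')(s) = Mul(3, Mul(Add(s, 494), Add(s, Add(s, s)))) = Mul(3, Mul(Add(494, s), Add(s, Mul(2, s)))) = Mul(3, Mul(Add(494, s), Mul(3, s))) = Mul(3, Mul(3, s, Add(494, s))) = Mul(9, s, Add(494, s)))
Pow(Add(Function('G')(-223), W), -1) = Pow(Add(Mul(9, -223, Add(494, -223)), Mul(24, I, Pow(8398, Rational(1, 2)))), -1) = Pow(Add(Mul(9, -223, 271), Mul(24, I, Pow(8398, Rational(1, 2)))), -1) = Pow(Add(-543897, Mul(24, I, Pow(8398, Rational(1, 2)))), -1)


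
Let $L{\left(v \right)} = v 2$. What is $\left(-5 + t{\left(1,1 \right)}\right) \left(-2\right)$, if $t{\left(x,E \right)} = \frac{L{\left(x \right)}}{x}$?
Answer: $6$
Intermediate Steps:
$L{\left(v \right)} = 2 v$
$t{\left(x,E \right)} = 2$ ($t{\left(x,E \right)} = \frac{2 x}{x} = 2$)
$\left(-5 + t{\left(1,1 \right)}\right) \left(-2\right) = \left(-5 + 2\right) \left(-2\right) = \left(-3\right) \left(-2\right) = 6$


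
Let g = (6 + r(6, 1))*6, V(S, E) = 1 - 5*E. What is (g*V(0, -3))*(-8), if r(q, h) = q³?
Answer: -170496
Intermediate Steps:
g = 1332 (g = (6 + 6³)*6 = (6 + 216)*6 = 222*6 = 1332)
(g*V(0, -3))*(-8) = (1332*(1 - 5*(-3)))*(-8) = (1332*(1 + 15))*(-8) = (1332*16)*(-8) = 21312*(-8) = -170496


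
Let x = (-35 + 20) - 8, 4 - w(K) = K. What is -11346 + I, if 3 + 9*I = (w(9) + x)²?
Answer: -101333/9 ≈ -11259.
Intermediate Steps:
w(K) = 4 - K
x = -23 (x = -15 - 8 = -23)
I = 781/9 (I = -⅓ + ((4 - 1*9) - 23)²/9 = -⅓ + ((4 - 9) - 23)²/9 = -⅓ + (-5 - 23)²/9 = -⅓ + (⅑)*(-28)² = -⅓ + (⅑)*784 = -⅓ + 784/9 = 781/9 ≈ 86.778)
-11346 + I = -11346 + 781/9 = -101333/9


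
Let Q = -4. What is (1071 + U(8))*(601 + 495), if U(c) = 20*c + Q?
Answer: 1344792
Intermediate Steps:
U(c) = -4 + 20*c (U(c) = 20*c - 4 = -4 + 20*c)
(1071 + U(8))*(601 + 495) = (1071 + (-4 + 20*8))*(601 + 495) = (1071 + (-4 + 160))*1096 = (1071 + 156)*1096 = 1227*1096 = 1344792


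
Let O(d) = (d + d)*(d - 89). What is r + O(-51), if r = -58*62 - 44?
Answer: 10640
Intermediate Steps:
O(d) = 2*d*(-89 + d) (O(d) = (2*d)*(-89 + d) = 2*d*(-89 + d))
r = -3640 (r = -3596 - 44 = -3640)
r + O(-51) = -3640 + 2*(-51)*(-89 - 51) = -3640 + 2*(-51)*(-140) = -3640 + 14280 = 10640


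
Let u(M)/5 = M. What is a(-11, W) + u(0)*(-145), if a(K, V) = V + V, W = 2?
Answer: 4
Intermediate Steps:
u(M) = 5*M
a(K, V) = 2*V
a(-11, W) + u(0)*(-145) = 2*2 + (5*0)*(-145) = 4 + 0*(-145) = 4 + 0 = 4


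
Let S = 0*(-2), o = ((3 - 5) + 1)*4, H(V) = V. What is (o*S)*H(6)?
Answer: 0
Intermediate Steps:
o = -4 (o = (-2 + 1)*4 = -1*4 = -4)
S = 0
(o*S)*H(6) = -4*0*6 = 0*6 = 0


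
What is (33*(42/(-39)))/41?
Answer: -462/533 ≈ -0.86679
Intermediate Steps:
(33*(42/(-39)))/41 = (33*(42*(-1/39)))*(1/41) = (33*(-14/13))*(1/41) = -462/13*1/41 = -462/533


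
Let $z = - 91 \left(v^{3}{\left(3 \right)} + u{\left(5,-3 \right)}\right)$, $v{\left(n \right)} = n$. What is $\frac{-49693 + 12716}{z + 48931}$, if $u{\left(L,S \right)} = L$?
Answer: $- \frac{36977}{46019} \approx -0.80352$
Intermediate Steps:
$z = -2912$ ($z = - 91 \left(3^{3} + 5\right) = - 91 \left(27 + 5\right) = \left(-91\right) 32 = -2912$)
$\frac{-49693 + 12716}{z + 48931} = \frac{-49693 + 12716}{-2912 + 48931} = - \frac{36977}{46019}$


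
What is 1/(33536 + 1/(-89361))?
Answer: 89361/2996810495 ≈ 2.9819e-5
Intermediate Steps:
1/(33536 + 1/(-89361)) = 1/(33536 - 1/89361) = 1/(2996810495/89361) = 89361/2996810495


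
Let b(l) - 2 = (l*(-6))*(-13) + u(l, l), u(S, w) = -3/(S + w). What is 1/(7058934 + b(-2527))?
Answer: 5054/34679688823 ≈ 1.4573e-7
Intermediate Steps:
b(l) = 2 + 78*l - 3/(2*l) (b(l) = 2 + ((l*(-6))*(-13) - 3/(l + l)) = 2 + (-6*l*(-13) - 3*1/(2*l)) = 2 + (78*l - 3/(2*l)) = 2 + 78*l - 3/(2*l))
1/(7058934 + b(-2527)) = 1/(7058934 + (2 + 78*(-2527) - 3/2/(-2527))) = 1/(7058934 + (2 - 197106 - 3/2*(-1/2527))) = 1/(7058934 + (2 - 197106 + 3/5054)) = 1/(7058934 - 996163613/5054) = 1/(34679688823/5054) = 5054/34679688823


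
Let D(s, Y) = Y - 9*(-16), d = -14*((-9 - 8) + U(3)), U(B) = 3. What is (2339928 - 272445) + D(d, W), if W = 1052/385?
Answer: 796037447/385 ≈ 2.0676e+6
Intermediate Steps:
W = 1052/385 (W = 1052*(1/385) = 1052/385 ≈ 2.7325)
d = 196 (d = -14*((-9 - 8) + 3) = -14*(-17 + 3) = -14*(-14) = 196)
D(s, Y) = 144 + Y (D(s, Y) = Y + 144 = 144 + Y)
(2339928 - 272445) + D(d, W) = (2339928 - 272445) + (144 + 1052/385) = 2067483 + 56492/385 = 796037447/385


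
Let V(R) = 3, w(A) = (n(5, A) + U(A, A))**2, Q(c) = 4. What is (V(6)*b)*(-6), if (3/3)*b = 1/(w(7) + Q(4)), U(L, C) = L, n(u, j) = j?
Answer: -9/100 ≈ -0.090000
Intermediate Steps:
w(A) = 4*A**2 (w(A) = (A + A)**2 = (2*A)**2 = 4*A**2)
b = 1/200 (b = 1/(4*7**2 + 4) = 1/(4*49 + 4) = 1/(196 + 4) = 1/200 ≈ 0.0050000)
(V(6)*b)*(-6) = (3*(1/200))*(-6) = (3/200)*(-6) = -9/100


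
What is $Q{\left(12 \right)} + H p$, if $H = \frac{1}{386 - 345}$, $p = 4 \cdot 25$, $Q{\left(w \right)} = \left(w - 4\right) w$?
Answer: $\frac{4036}{41} \approx 98.439$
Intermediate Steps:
$Q{\left(w \right)} = w \left(-4 + w\right)$ ($Q{\left(w \right)} = \left(-4 + w\right) w = w \left(-4 + w\right)$)
$p = 100$
$H = \frac{1}{41} \approx 0.02439$
$Q{\left(12 \right)} + H p = 12 \left(-4 + 12\right) + \frac{1}{41} \cdot 100 = 12 \cdot 8 + \frac{100}{41} = 96 + \frac{100}{41} = \frac{4036}{41}$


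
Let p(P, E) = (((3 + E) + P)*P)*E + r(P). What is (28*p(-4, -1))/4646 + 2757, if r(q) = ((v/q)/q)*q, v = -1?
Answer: 12808805/4646 ≈ 2757.0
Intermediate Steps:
r(q) = -1/q (r(q) = ((-1/q)/q)*q = (-1/q**2)*q = -1/q)
p(P, E) = -1/P + E*P*(3 + E + P) (p(P, E) = (((3 + E) + P)*P)*E - 1/P = ((3 + E + P)*P)*E - 1/P = (P*(3 + E + P))*E - 1/P = E*P*(3 + E + P) - 1/P = -1/P + E*P*(3 + E + P))
(28*p(-4, -1))/4646 + 2757 = (28*((-1 - 1*(-4)**2*(3 - 1 - 4))/(-4)))/4646 + 2757 = (28*(-(-1 - 1*16*(-2))/4))*(1/4646) + 2757 = (28*(-(-1 + 32)/4))*(1/4646) + 2757 = (28*(-1/4*31))*(1/4646) + 2757 = (28*(-31/4))*(1/4646) + 2757 = -217*1/4646 + 2757 = -217/4646 + 2757 = 12808805/4646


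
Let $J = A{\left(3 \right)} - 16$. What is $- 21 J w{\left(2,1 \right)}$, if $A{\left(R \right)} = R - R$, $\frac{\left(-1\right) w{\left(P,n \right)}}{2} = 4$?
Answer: $-2688$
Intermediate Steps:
$w{\left(P,n \right)} = -8$ ($w{\left(P,n \right)} = \left(-2\right) 4 = -8$)
$A{\left(R \right)} = 0$
$J = -16$ ($J = 0 - 16 = -16$)
$- 21 J w{\left(2,1 \right)} = \left(-21\right) \left(-16\right) \left(-8\right) = 336 \left(-8\right) = -2688$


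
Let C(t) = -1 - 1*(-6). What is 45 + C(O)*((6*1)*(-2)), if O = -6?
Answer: -15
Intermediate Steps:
C(t) = 5 (C(t) = -1 + 6 = 5)
45 + C(O)*((6*1)*(-2)) = 45 + 5*((6*1)*(-2)) = 45 + 5*(6*(-2)) = 45 + 5*(-12) = 45 - 60 = -15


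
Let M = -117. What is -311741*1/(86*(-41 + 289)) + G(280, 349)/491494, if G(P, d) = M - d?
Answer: -76614384951/5241292016 ≈ -14.617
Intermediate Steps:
G(P, d) = -117 - d
-311741*1/(86*(-41 + 289)) + G(280, 349)/491494 = -311741*1/(86*(-41 + 289)) + (-117 - 1*349)/491494 = -311741/(248*86) + (-117 - 349)*(1/491494) = -311741/21328 - 466*1/491494 = -311741*1/21328 - 233/245747 = -311741/21328 - 233/245747 = -76614384951/5241292016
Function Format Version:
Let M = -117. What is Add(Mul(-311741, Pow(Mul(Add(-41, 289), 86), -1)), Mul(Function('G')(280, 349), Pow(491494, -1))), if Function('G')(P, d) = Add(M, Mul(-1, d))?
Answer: Rational(-76614384951, 5241292016) ≈ -14.617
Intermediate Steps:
Function('G')(P, d) = Add(-117, Mul(-1, d))
Add(Mul(-311741, Pow(Mul(Add(-41, 289), 86), -1)), Mul(Function('G')(280, 349), Pow(491494, -1))) = Add(Mul(-311741, Pow(Mul(Add(-41, 289), 86), -1)), Mul(Add(-117, Mul(-1, 349)), Pow(491494, -1))) = Add(Mul(-311741, Pow(Mul(248, 86), -1)), Mul(Add(-117, -349), Rational(1, 491494))) = Add(Mul(-311741, Pow(21328, -1)), Mul(-466, Rational(1, 491494))) = Add(Mul(-311741, Rational(1, 21328)), Rational(-233, 245747)) = Add(Rational(-311741, 21328), Rational(-233, 245747)) = Rational(-76614384951, 5241292016)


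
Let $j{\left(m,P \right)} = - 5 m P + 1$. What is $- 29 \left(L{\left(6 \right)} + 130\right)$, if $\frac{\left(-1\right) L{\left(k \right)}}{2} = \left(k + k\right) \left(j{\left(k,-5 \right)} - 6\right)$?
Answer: $97150$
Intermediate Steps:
$j{\left(m,P \right)} = 1 - 5 P m$ ($j{\left(m,P \right)} = - 5 P m + 1 = 1 - 5 P m$)
$L{\left(k \right)} = - 4 k \left(-5 + 25 k\right)$ ($L{\left(k \right)} = - 2 \left(k + k\right) \left(\left(1 - - 25 k\right) - 6\right) = - 2 \cdot 2 k \left(\left(1 + 25 k\right) - 6\right) = - 2 \cdot 2 k \left(-5 + 25 k\right) = - 4 k \left(-5 + 25 k\right)$)
$- 29 \left(L{\left(6 \right)} + 130\right) = - 29 \left(20 \cdot 6 \left(1 - 30\right) + 130\right) = - 29 \left(20 \cdot 6 \left(-29\right) + 130\right) = - 29 \left(-3480 + 130\right) = \left(-29\right) \left(-3350\right) = 97150$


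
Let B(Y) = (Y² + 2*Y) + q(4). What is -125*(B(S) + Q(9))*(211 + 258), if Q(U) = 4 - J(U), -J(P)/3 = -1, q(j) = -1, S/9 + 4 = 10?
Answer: -177282000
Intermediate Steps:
S = 54 (S = -36 + 9*10 = -36 + 90 = 54)
J(P) = 3 (J(P) = -3*(-1) = 3)
B(Y) = -1 + Y² + 2*Y (B(Y) = (Y² + 2*Y) - 1 = -1 + Y² + 2*Y)
Q(U) = 1 (Q(U) = 4 - 1*3 = 4 - 3 = 1)
-125*(B(S) + Q(9))*(211 + 258) = -125*((-1 + 54² + 2*54) + 1)*(211 + 258) = -125*((-1 + 2916 + 108) + 1)*469 = -125*(3023 + 1)*469 = -378000*469 = -125*1418256 = -177282000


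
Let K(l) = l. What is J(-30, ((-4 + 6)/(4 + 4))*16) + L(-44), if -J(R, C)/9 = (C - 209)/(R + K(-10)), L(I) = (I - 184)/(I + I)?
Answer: -3831/88 ≈ -43.534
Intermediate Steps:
L(I) = (-184 + I)/(2*I) (L(I) = (-184 + I)/((2*I)) = (-184 + I)*(1/(2*I)) = (-184 + I)/(2*I))
J(R, C) = -9*(-209 + C)/(-10 + R) (J(R, C) = -9*(C - 209)/(R - 10) = -9*(-209 + C)/(-10 + R))
J(-30, ((-4 + 6)/(4 + 4))*16) + L(-44) = 9*(209 - (-4 + 6)/(4 + 4)*16)/(-10 - 30) + (1/2)*(-184 - 44)/(-44) = 9*(209 - 2/8*16)/(-40) + (1/2)*(-1/44)*(-228) = 9*(-1/40)*(209 - 2*(1/8)*16) + 57/22 = 9*(-1/40)*(209 - 16/4) + 57/22 = 9*(-1/40)*(209 - 1*4) + 57/22 = 9*(-1/40)*(209 - 4) + 57/22 = 9*(-1/40)*205 + 57/22 = -369/8 + 57/22 = -3831/88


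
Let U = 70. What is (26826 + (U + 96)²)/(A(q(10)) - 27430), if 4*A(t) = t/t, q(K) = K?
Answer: -217528/109719 ≈ -1.9826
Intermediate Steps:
A(t) = ¼ (A(t) = (t/t)/4 = (¼)*1 = ¼)
(26826 + (U + 96)²)/(A(q(10)) - 27430) = (26826 + (70 + 96)²)/(¼ - 27430) = (26826 + 166²)/(-109719/4) = (26826 + 27556)*(-4/109719) = 54382*(-4/109719) = -217528/109719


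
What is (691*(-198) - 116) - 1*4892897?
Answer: -5029831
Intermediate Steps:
(691*(-198) - 116) - 1*4892897 = (-136818 - 116) - 4892897 = -136934 - 4892897 = -5029831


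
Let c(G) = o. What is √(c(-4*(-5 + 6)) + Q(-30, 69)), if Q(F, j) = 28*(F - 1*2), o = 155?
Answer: I*√741 ≈ 27.221*I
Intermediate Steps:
Q(F, j) = -56 + 28*F (Q(F, j) = 28*(F - 2) = 28*(-2 + F) = -56 + 28*F)
c(G) = 155
√(c(-4*(-5 + 6)) + Q(-30, 69)) = √(155 + (-56 + 28*(-30))) = √(155 + (-56 - 840)) = √(155 - 896) = √(-741) = I*√741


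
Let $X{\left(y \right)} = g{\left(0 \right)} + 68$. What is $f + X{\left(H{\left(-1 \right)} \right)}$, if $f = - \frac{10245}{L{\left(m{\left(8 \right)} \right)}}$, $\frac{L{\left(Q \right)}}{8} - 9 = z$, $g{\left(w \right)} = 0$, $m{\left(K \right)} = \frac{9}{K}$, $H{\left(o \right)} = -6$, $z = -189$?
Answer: $\frac{7211}{96} \approx 75.115$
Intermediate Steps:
$L{\left(Q \right)} = -1440$ ($L{\left(Q \right)} = 72 + 8 \left(-189\right) = 72 - 1512 = -1440$)
$X{\left(y \right)} = 68$ ($X{\left(y \right)} = 0 + 68 = 68$)
$f = \frac{683}{96}$ ($f = - \frac{10245}{-1440} = \left(-10245\right) \left(- \frac{1}{1440}\right) = \frac{683}{96} \approx 7.1146$)
$f + X{\left(H{\left(-1 \right)} \right)} = \frac{683}{96} + 68 = \frac{7211}{96}$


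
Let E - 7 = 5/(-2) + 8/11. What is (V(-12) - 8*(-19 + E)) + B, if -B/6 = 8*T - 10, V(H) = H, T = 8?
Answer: -2484/11 ≈ -225.82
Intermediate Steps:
B = -324 (B = -6*(8*8 - 10) = -6*(64 - 10) = -6*54 = -324)
E = 115/22 (E = 7 + (5/(-2) + 8/11) = 7 + (5*(-½) + 8*(1/11)) = 7 + (-5/2 + 8/11) = 7 - 39/22 = 115/22 ≈ 5.2273)
(V(-12) - 8*(-19 + E)) + B = (-12 - 8*(-19 + 115/22)) - 324 = (-12 - 8*(-303/22)) - 324 = (-12 + 1212/11) - 324 = 1080/11 - 324 = -2484/11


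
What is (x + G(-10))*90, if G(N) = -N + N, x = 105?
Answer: 9450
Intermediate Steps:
G(N) = 0
(x + G(-10))*90 = (105 + 0)*90 = 105*90 = 9450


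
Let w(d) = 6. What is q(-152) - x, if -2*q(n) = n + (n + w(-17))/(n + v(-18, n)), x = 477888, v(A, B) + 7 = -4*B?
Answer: -214537515/449 ≈ -4.7781e+5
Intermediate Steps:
v(A, B) = -7 - 4*B
q(n) = -n/2 - (6 + n)/(2*(-7 - 3*n)) (q(n) = -(n + (n + 6)/(n + (-7 - 4*n)))/2 = -(n + (6 + n)/(-7 - 3*n))/2 = -n/2 - (6 + n)/(2*(-7 - 3*n)))
q(-152) - x = 3*(2 - 1*(-152)² - 2*(-152))/(2*(7 + 3*(-152))) - 1*477888 = 3*(2 - 1*23104 + 304)/(2*(7 - 456)) - 477888 = (3/2)*(2 - 23104 + 304)/(-449) - 477888 = (3/2)*(-1/449)*(-22798) - 477888 = 34197/449 - 477888 = -214537515/449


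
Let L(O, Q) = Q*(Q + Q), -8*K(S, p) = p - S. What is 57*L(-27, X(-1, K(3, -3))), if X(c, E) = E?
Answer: 513/8 ≈ 64.125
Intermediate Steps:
K(S, p) = -p/8 + S/8 (K(S, p) = -(p - S)/8 = -p/8 + S/8)
L(O, Q) = 2*Q**2 (L(O, Q) = Q*(2*Q) = 2*Q**2)
57*L(-27, X(-1, K(3, -3))) = 57*(2*(-1/8*(-3) + (1/8)*3)**2) = 57*(2*(3/8 + 3/8)**2) = 57*(2*(3/4)**2) = 57*(2*(9/16)) = 57*(9/8) = 513/8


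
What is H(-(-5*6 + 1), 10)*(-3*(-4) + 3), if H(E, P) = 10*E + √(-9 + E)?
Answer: 4350 + 30*√5 ≈ 4417.1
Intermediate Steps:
H(E, P) = √(-9 + E) + 10*E
H(-(-5*6 + 1), 10)*(-3*(-4) + 3) = (√(-9 - (-5*6 + 1)) + 10*(-(-5*6 + 1)))*(-3*(-4) + 3) = (√(-9 - (-30 + 1)) + 10*(-(-30 + 1)))*(12 + 3) = (√(-9 - 1*(-29)) + 10*(-1*(-29)))*15 = (√(-9 + 29) + 10*29)*15 = (√20 + 290)*15 = (2*√5 + 290)*15 = (290 + 2*√5)*15 = 4350 + 30*√5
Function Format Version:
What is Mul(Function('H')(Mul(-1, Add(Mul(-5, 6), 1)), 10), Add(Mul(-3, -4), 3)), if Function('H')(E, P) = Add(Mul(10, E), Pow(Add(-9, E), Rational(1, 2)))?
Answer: Add(4350, Mul(30, Pow(5, Rational(1, 2)))) ≈ 4417.1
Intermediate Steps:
Function('H')(E, P) = Add(Pow(Add(-9, E), Rational(1, 2)), Mul(10, E))
Mul(Function('H')(Mul(-1, Add(Mul(-5, 6), 1)), 10), Add(Mul(-3, -4), 3)) = Mul(Add(Pow(Add(-9, Mul(-1, Add(Mul(-5, 6), 1))), Rational(1, 2)), Mul(10, Mul(-1, Add(Mul(-5, 6), 1)))), Add(Mul(-3, -4), 3)) = Mul(Add(Pow(Add(-9, Mul(-1, Add(-30, 1))), Rational(1, 2)), Mul(10, Mul(-1, Add(-30, 1)))), Add(12, 3)) = Mul(Add(Pow(Add(-9, Mul(-1, -29)), Rational(1, 2)), Mul(10, Mul(-1, -29))), 15) = Mul(Add(Pow(Add(-9, 29), Rational(1, 2)), Mul(10, 29)), 15) = Mul(Add(Pow(20, Rational(1, 2)), 290), 15) = Mul(Add(Mul(2, Pow(5, Rational(1, 2))), 290), 15) = Mul(Add(290, Mul(2, Pow(5, Rational(1, 2)))), 15) = Add(4350, Mul(30, Pow(5, Rational(1, 2))))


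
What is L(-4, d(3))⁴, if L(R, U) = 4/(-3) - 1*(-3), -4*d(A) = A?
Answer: 625/81 ≈ 7.7160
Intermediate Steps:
d(A) = -A/4
L(R, U) = 5/3 (L(R, U) = 4*(-⅓) + 3 = -4/3 + 3 = 5/3)
L(-4, d(3))⁴ = (5/3)⁴ = 625/81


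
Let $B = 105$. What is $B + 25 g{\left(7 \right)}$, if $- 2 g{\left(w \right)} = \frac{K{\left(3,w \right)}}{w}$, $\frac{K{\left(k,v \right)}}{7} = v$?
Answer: $\frac{35}{2} \approx 17.5$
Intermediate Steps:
$K{\left(k,v \right)} = 7 v$
$g{\left(w \right)} = - \frac{7}{2}$ ($g{\left(w \right)} = - \frac{7 w \frac{1}{w}}{2} = \left(- \frac{1}{2}\right) 7 = - \frac{7}{2}$)
$B + 25 g{\left(7 \right)} = 105 + 25 \left(- \frac{7}{2}\right) = 105 - \frac{175}{2} = \frac{35}{2}$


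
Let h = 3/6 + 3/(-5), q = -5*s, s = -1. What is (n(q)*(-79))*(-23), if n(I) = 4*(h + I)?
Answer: 178066/5 ≈ 35613.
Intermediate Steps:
q = 5 (q = -5*(-1) = 5)
h = -1/10 (h = 3*(1/6) + 3*(-1/5) = 1/2 - 3/5 = -1/10 ≈ -0.10000)
n(I) = -2/5 + 4*I (n(I) = 4*(-1/10 + I) = -2/5 + 4*I)
(n(q)*(-79))*(-23) = ((-2/5 + 4*5)*(-79))*(-23) = ((-2/5 + 20)*(-79))*(-23) = ((98/5)*(-79))*(-23) = -7742/5*(-23) = 178066/5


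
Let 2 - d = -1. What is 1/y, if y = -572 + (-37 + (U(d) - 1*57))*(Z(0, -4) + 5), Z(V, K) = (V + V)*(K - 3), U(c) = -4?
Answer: -1/1062 ≈ -0.00094162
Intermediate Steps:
d = 3 (d = 2 - 1*(-1) = 2 + 1 = 3)
Z(V, K) = 2*V*(-3 + K) (Z(V, K) = (2*V)*(-3 + K) = 2*V*(-3 + K))
y = -1062 (y = -572 + (-37 + (-4 - 1*57))*(2*0*(-3 - 4) + 5) = -572 + (-37 + (-4 - 57))*(2*0*(-7) + 5) = -572 + (-37 - 61)*(0 + 5) = -572 - 98*5 = -572 - 490 = -1062)
1/y = 1/(-1062) = -1/1062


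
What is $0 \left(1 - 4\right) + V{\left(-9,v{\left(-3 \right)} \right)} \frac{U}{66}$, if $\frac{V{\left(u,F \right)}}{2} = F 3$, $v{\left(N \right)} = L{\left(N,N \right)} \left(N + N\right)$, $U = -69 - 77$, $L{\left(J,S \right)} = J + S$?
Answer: $- \frac{5256}{11} \approx -477.82$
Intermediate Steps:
$U = -146$ ($U = -69 - 77 = -146$)
$v{\left(N \right)} = 4 N^{2}$ ($v{\left(N \right)} = \left(N + N\right) \left(N + N\right) = 2 N 2 N = 4 N^{2}$)
$V{\left(u,F \right)} = 6 F$ ($V{\left(u,F \right)} = 2 F 3 = 2 \cdot 3 F = 6 F$)
$0 \left(1 - 4\right) + V{\left(-9,v{\left(-3 \right)} \right)} \frac{U}{66} = 0 \left(1 - 4\right) + 6 \cdot 4 \left(-3\right)^{2} \left(- \frac{146}{66}\right) = 0 \left(-3\right) + 6 \cdot 4 \cdot 9 \left(\left(-146\right) \frac{1}{66}\right) = 0 + 6 \cdot 36 \left(- \frac{73}{33}\right) = 0 + 216 \left(- \frac{73}{33}\right) = 0 - \frac{5256}{11} = - \frac{5256}{11}$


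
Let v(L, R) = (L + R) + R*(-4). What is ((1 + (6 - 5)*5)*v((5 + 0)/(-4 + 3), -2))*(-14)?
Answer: -84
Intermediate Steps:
v(L, R) = L - 3*R (v(L, R) = (L + R) - 4*R = L - 3*R)
((1 + (6 - 5)*5)*v((5 + 0)/(-4 + 3), -2))*(-14) = ((1 + (6 - 5)*5)*((5 + 0)/(-4 + 3) - 3*(-2)))*(-14) = ((1 + 1*5)*(5/(-1) + 6))*(-14) = ((1 + 5)*(5*(-1) + 6))*(-14) = (6*(-5 + 6))*(-14) = (6*1)*(-14) = 6*(-14) = -84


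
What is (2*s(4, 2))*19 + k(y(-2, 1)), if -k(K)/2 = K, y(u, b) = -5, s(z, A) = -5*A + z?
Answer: -218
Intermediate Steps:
s(z, A) = z - 5*A
k(K) = -2*K
(2*s(4, 2))*19 + k(y(-2, 1)) = (2*(4 - 5*2))*19 - 2*(-5) = (2*(4 - 10))*19 + 10 = (2*(-6))*19 + 10 = -12*19 + 10 = -228 + 10 = -218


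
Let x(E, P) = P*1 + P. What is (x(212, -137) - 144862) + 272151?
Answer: 127015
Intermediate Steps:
x(E, P) = 2*P (x(E, P) = P + P = 2*P)
(x(212, -137) - 144862) + 272151 = (2*(-137) - 144862) + 272151 = (-274 - 144862) + 272151 = -145136 + 272151 = 127015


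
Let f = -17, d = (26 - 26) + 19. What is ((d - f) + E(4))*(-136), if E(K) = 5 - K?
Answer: -5032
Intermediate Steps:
d = 19 (d = 0 + 19 = 19)
((d - f) + E(4))*(-136) = ((19 - 1*(-17)) + (5 - 1*4))*(-136) = ((19 + 17) + (5 - 4))*(-136) = (36 + 1)*(-136) = 37*(-136) = -5032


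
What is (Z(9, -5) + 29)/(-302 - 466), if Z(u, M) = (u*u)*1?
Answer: -55/384 ≈ -0.14323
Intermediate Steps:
Z(u, M) = u**2 (Z(u, M) = u**2*1 = u**2)
(Z(9, -5) + 29)/(-302 - 466) = (9**2 + 29)/(-302 - 466) = (81 + 29)/(-768) = 110*(-1/768) = -55/384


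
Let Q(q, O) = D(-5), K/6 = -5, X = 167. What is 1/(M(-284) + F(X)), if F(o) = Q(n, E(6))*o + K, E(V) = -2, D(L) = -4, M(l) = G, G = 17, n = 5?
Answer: -1/681 ≈ -0.0014684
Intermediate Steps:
M(l) = 17
K = -30 (K = 6*(-5) = -30)
Q(q, O) = -4
F(o) = -30 - 4*o (F(o) = -4*o - 30 = -30 - 4*o)
1/(M(-284) + F(X)) = 1/(17 + (-30 - 4*167)) = 1/(17 + (-30 - 668)) = 1/(17 - 698) = 1/(-681) = -1/681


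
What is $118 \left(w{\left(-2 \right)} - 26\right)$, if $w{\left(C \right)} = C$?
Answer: $-3304$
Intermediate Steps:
$118 \left(w{\left(-2 \right)} - 26\right) = 118 \left(-2 - 26\right) = 118 \left(-28\right) = -3304$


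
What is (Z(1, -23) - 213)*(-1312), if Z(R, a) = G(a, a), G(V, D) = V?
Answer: 309632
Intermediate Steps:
Z(R, a) = a
(Z(1, -23) - 213)*(-1312) = (-23 - 213)*(-1312) = -236*(-1312) = 309632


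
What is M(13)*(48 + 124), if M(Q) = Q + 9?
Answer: 3784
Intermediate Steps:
M(Q) = 9 + Q
M(13)*(48 + 124) = (9 + 13)*(48 + 124) = 22*172 = 3784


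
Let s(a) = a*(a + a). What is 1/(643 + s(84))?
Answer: 1/14755 ≈ 6.7774e-5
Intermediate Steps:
s(a) = 2*a² (s(a) = a*(2*a) = 2*a²)
1/(643 + s(84)) = 1/(643 + 2*84²) = 1/(643 + 2*7056) = 1/(643 + 14112) = 1/14755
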